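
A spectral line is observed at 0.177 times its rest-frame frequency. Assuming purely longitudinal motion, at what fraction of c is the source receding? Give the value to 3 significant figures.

β ≈ 0.939

f_obs/f_src = √((1−β)/(1+β)) = 0.177  ⇒  (1−β)/(1+β) = 0.031329
β = |1 − D²|/(1 + D²) = |1 − 0.031329|/(1 + 0.031329) = 0.939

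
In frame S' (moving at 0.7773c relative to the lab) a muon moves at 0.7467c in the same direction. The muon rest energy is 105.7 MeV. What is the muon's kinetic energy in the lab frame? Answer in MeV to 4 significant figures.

K ≈ 293.5 MeV

u_lab = (0.7467 + 0.7773)/(1 + 0.7467×0.7773) = 0.9643068
γ = 1/√(1 − 0.9643068²) = 3.77661
K = (γ − 1)m₀c² = (3.77661 − 1) × 105.7 = 2.77661 × 105.7 = 293.5 MeV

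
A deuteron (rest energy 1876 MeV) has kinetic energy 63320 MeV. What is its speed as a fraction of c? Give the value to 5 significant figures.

γ = 1 + K/(m₀c²) = 1 + 63320/1876 = 34.75267
β = √(1 − 1/γ²) = 0.99959

β ≈ 0.99959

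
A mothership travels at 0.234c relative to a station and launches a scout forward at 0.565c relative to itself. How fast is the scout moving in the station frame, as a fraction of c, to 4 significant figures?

u ≈ 0.7057c

Compose boost 2: (0.565 + 0.234)/(1 + 0.565×0.234) = 0.7990/1.13221 = 0.7057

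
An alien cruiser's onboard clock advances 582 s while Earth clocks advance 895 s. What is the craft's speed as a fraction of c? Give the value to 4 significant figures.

β ≈ 0.7597

γ = Δt/τ₀ = 895/582 = 1.53780
β = √(1 − 1/γ²) = √(1 − 1/1.53780²) = 0.7597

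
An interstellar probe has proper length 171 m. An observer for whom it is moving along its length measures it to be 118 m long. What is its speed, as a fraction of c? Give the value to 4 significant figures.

γ = L₀/L = 171/118 = 1.44915
β = √(1 − 1/γ²) = 0.7238

β ≈ 0.7238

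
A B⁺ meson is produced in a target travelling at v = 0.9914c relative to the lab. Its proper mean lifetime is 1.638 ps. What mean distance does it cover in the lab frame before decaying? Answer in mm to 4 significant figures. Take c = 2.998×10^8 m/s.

γ = 1/√(1 − 0.9914²) = 7.64138
Dilated lifetime: Δt = γτ₀ = 7.64138 × 1.638 ps = 12.5166 ps
d = vΔt = 0.9914c × 12.5166 ps = 2.97222×10^8 m/s × 1.25166×10^-11 s = 3.720 mm

d ≈ 3.720 mm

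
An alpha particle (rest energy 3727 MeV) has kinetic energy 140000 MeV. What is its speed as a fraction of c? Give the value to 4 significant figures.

γ = 1 + K/(m₀c²) = 1 + 140000/3727 = 38.5637
β = √(1 − 1/γ²) = 0.9997

β ≈ 0.9997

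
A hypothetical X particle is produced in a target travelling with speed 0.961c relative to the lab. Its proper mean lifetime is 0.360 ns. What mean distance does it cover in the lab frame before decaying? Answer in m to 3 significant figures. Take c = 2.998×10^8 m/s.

γ = 1/√(1 − 0.961²) = 3.6160
Dilated lifetime: Δt = γτ₀ = 3.6160 × 0.360 ns = 1.3018 ns
d = vΔt = 0.961c × 1.3018 ns = 2.8811×10^8 m/s × 1.3018×10^-9 s = 0.375 m

d ≈ 0.375 m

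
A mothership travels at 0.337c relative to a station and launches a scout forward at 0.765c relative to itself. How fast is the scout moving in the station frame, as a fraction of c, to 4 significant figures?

Compose boost 2: (0.765 + 0.337)/(1 + 0.765×0.337) = 1.102/1.25781 = 0.8761

u ≈ 0.8761c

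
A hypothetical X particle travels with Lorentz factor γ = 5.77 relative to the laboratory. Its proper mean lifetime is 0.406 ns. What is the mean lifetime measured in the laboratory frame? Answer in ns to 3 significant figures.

γ = 5.77 (given)
Time dilation: Δt = γτ₀ = 5.77 × 0.406 ns = 2.34 ns

Δt ≈ 2.34 ns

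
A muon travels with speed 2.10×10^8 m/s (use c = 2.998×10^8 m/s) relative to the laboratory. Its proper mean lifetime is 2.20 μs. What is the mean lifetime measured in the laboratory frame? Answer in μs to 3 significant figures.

β = v/c = 2.10×10^8 / 2.998×10^8 = 0.70047
γ = 1/√(1 − 0.70047²) = 1.4012
Time dilation: Δt = γτ₀ = 1.4012 × 2.20 μs = 3.08 μs

Δt ≈ 3.08 μs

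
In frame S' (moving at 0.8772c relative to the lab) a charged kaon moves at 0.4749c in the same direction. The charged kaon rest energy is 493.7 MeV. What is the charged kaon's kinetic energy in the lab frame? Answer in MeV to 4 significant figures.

u_lab = (0.4749 + 0.8772)/(1 + 0.4749×0.8772) = 0.9544804
γ = 1/√(1 − 0.9544804²) = 3.35263
K = (γ − 1)m₀c² = (3.35263 − 1) × 493.7 = 2.35263 × 493.7 = 1161 MeV

K ≈ 1161 MeV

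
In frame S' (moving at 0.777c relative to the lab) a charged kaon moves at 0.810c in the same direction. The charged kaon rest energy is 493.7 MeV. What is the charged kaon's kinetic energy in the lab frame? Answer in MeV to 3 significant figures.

u_lab = (0.810 + 0.777)/(1 + 0.810×0.777) = 0.973996
γ = 1/√(1 − 0.973996²) = 4.4137
K = (γ − 1)m₀c² = (4.4137 − 1) × 493.7 = 3.4137 × 493.7 = 1690 MeV

K ≈ 1690 MeV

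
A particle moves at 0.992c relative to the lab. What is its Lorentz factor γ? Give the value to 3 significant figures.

γ = 1/√(1 − β²) = 1/√(1 − 0.992²) = 1/√(0.015936) = 7.92

γ ≈ 7.92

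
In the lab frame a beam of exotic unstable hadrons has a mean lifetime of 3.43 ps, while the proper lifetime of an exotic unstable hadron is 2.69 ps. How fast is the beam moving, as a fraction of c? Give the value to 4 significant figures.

β ≈ 0.6204

γ = Δt/τ₀ = 3.43/2.69 = 1.27509
β = √(1 − 1/γ²) = √(1 − 1/1.27509²) = 0.6204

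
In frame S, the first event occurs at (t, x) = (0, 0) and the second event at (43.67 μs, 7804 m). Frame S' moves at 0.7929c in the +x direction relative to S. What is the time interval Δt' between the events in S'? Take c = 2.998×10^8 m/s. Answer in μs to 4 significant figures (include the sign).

γ = 1/√(1 − 0.7929²) = 1.64109
Δt' = γ(Δt − vΔx/c²) = 1.64109 × (43.67 μs − 0.7929×7804 m / (2.998×10^8 m/s))
= 1.64109 × (23.0303 μs) = 37.79 μs

Δt' ≈ 37.79 μs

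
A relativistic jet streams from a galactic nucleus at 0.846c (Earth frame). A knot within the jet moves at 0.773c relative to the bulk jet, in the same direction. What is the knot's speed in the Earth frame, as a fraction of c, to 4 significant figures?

Relativistic velocity addition: u = (u' + v)/(1 + u'v/c²)
= (0.773 + 0.846)/(1 + 0.773×0.846) = 1.619/1.65396 = 0.9789

u ≈ 0.9789c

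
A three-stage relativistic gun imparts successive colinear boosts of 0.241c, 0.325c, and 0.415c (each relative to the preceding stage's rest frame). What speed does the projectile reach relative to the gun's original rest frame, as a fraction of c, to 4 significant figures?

Compose boost 2: (0.325 + 0.241)/(1 + 0.325×0.241) = 0.5660/1.07832 = 0.524888
Compose boost 3: (0.415 + 0.524888)/(1 + 0.415×0.524888) = 0.939888/1.21783 = 0.7718

u ≈ 0.7718c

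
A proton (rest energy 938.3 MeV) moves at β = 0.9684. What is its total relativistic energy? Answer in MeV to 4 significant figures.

γ = 1/√(1 − 0.9684²) = 4.00959
E = γm₀c² = 4.00959 × 938.3 MeV = 3762 MeV

E ≈ 3762 MeV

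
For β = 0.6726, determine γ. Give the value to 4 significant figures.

γ = 1/√(1 − β²) = 1/√(1 − 0.6726²) = 1/√(0.547609) = 1.351

γ ≈ 1.351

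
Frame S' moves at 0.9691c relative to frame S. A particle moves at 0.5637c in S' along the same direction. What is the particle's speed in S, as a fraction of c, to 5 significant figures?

Relativistic velocity addition: u = (u' + v)/(1 + u'v/c²)
= (0.5637 + 0.9691)/(1 + 0.5637×0.9691) = 1.5328/1.546282 = 0.99128

u ≈ 0.99128c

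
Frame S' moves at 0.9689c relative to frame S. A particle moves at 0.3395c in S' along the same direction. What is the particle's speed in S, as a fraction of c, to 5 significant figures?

Relativistic velocity addition: u = (u' + v)/(1 + u'v/c²)
= (0.3395 + 0.9689)/(1 + 0.3395×0.9689) = 1.3084/1.328942 = 0.98454

u ≈ 0.98454c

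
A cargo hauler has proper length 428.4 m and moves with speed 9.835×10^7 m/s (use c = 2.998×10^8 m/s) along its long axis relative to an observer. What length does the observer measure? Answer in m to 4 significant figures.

L ≈ 404.7 m

β = v/c = 9.835×10^7 / 2.998×10^8 = 0.328052
γ = 1/√(1 − 0.328052²) = 1.05858
Length contraction: L = L₀/γ = 428.4/1.05858 = 404.7 m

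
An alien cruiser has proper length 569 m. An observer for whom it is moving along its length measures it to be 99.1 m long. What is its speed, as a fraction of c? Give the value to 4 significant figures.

β ≈ 0.9847

γ = L₀/L = 569/99.1 = 5.74168
β = √(1 − 1/γ²) = 0.9847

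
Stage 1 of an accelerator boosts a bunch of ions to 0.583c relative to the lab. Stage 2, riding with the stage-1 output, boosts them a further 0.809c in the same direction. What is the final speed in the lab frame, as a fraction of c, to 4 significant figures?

u ≈ 0.9459c

Compose boost 2: (0.809 + 0.583)/(1 + 0.809×0.583) = 1.392/1.47165 = 0.9459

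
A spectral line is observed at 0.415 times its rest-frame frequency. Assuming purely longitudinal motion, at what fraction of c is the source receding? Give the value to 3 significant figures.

f_obs/f_src = √((1−β)/(1+β)) = 0.415  ⇒  (1−β)/(1+β) = 0.17222
β = |1 − D²|/(1 + D²) = |1 − 0.17222|/(1 + 0.17222) = 0.706

β ≈ 0.706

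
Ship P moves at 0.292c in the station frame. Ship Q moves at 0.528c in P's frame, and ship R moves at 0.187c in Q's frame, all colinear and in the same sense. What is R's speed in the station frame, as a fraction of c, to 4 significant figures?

u ≈ 0.7922c

Compose boost 2: (0.528 + 0.292)/(1 + 0.528×0.292) = 0.8200/1.15418 = 0.710464
Compose boost 3: (0.187 + 0.710464)/(1 + 0.187×0.710464) = 0.897464/1.13286 = 0.7922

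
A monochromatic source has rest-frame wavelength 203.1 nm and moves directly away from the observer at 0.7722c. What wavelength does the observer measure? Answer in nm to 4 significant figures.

Relativistic Doppler: λ_obs = λ_src √((1+β)/(1−β))
= 203.1 × √(1.77220/0.227800) = 203.1 × 2.78920 = 566.5 nm

λ_obs ≈ 566.5 nm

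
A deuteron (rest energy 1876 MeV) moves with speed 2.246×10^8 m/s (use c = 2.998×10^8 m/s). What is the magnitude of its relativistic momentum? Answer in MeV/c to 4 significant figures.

β = v/c = 2.246×10^8 / 2.998×10^8 = 0.749166
γ = 1/√(1 − 0.749166²) = 1.50970
p = γβm₀c = 1.50970 × 0.749166 × 1876 MeV/c = 2122 MeV/c

p ≈ 2122 MeV/c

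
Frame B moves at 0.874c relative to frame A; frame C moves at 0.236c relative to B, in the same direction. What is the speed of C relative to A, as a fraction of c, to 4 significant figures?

Compose boost 2: (0.236 + 0.874)/(1 + 0.236×0.874) = 1.110/1.20626 = 0.9202

u ≈ 0.9202c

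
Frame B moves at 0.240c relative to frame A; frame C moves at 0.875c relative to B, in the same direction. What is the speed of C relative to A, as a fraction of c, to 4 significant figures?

Compose boost 2: (0.875 + 0.240)/(1 + 0.875×0.240) = 1.115/1.21000 = 0.9215

u ≈ 0.9215c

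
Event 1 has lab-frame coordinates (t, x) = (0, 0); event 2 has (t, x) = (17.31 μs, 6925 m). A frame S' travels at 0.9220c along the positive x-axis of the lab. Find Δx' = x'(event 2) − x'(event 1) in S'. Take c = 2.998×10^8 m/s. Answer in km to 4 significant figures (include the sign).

γ = 1/√(1 − 0.9220²) = 2.58271
Δx' = γ(Δx − vΔt) = 2.58271 × (6925 m − 0.9220×(2.998×10^8 m/s)×17.31×10^-6 s)
= 2.58271 × (2140.25 m) = 5.528 km

Δx' ≈ 5.528 km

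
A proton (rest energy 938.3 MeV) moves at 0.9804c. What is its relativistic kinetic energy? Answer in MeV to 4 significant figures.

γ = 1/√(1 − 0.9804²) = 5.07569
K = (γ − 1)m₀c² = (5.07569 − 1) × 938.3 MeV = 4.07569 × 938.3 MeV = 3824 MeV

K ≈ 3824 MeV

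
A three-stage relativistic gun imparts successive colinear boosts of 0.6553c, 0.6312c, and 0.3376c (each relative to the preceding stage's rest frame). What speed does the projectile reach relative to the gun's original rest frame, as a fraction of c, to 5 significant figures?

Compose boost 2: (0.6312 + 0.6553)/(1 + 0.6312×0.6553) = 1.2865/1.413625 = 0.9100714
Compose boost 3: (0.3376 + 0.9100714)/(1 + 0.3376×0.9100714) = 1.247671/1.307240 = 0.95443

u ≈ 0.95443c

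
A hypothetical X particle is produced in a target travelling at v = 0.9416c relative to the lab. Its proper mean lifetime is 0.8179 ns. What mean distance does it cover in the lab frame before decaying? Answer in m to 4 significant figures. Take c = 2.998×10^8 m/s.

d ≈ 0.6857 m

γ = 1/√(1 − 0.9416²) = 2.96971
Dilated lifetime: Δt = γτ₀ = 2.96971 × 0.8179 ns = 2.42892 ns
d = vΔt = 0.9416c × 2.42892 ns = 2.82292×10^8 m/s × 2.42892×10^-9 s = 0.6857 m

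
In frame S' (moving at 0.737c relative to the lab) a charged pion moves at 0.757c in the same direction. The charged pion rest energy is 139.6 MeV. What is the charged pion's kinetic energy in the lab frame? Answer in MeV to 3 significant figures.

K ≈ 353 MeV

u_lab = (0.757 + 0.737)/(1 + 0.757×0.737) = 0.958978
γ = 1/√(1 − 0.958978²) = 3.5276
K = (γ − 1)m₀c² = (3.5276 − 1) × 139.6 = 2.5276 × 139.6 = 353 MeV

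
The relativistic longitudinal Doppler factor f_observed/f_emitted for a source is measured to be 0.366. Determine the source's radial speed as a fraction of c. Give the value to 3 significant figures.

f_obs/f_src = √((1−β)/(1+β)) = 0.366  ⇒  (1−β)/(1+β) = 0.13396
β = |1 − D²|/(1 + D²) = |1 − 0.13396|/(1 + 0.13396) = 0.764

β ≈ 0.764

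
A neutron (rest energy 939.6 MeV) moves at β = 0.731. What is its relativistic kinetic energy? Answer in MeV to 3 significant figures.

γ = 1/√(1 − 0.731²) = 1.4655
K = (γ − 1)m₀c² = (1.4655 − 1) × 939.6 MeV = 0.46546 × 939.6 MeV = 437 MeV

K ≈ 437 MeV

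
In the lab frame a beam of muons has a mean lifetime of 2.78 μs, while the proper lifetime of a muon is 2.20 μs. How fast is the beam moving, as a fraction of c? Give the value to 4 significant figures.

γ = Δt/τ₀ = 2.78/2.20 = 1.26364
β = √(1 − 1/γ²) = √(1 − 1/1.26364²) = 0.6113

β ≈ 0.6113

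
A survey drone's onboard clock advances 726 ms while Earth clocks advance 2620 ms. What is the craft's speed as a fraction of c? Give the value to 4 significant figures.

β ≈ 0.9608

γ = Δt/τ₀ = 2620/726 = 3.60882
β = √(1 − 1/γ²) = √(1 − 1/3.60882²) = 0.9608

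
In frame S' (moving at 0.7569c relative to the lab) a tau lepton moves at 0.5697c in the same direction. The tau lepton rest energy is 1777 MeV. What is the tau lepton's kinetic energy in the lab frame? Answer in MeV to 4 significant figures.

K ≈ 2958 MeV

u_lab = (0.5697 + 0.7569)/(1 + 0.5697×0.7569) = 0.9269106
γ = 1/√(1 − 0.9269106²) = 2.66466
K = (γ − 1)m₀c² = (2.66466 − 1) × 1777 = 1.66466 × 1777 = 2958 MeV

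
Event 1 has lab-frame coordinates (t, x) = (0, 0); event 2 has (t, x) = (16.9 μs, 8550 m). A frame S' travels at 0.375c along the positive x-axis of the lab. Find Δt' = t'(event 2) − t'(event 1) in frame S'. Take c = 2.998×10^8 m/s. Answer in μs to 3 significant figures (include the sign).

γ = 1/√(1 − 0.375²) = 1.0787
Δt' = γ(Δt − vΔx/c²) = 1.0787 × (16.9 μs − 0.375×8550 m / (2.998×10^8 m/s))
= 1.0787 × (6.2054 μs) = 6.69 μs

Δt' ≈ 6.69 μs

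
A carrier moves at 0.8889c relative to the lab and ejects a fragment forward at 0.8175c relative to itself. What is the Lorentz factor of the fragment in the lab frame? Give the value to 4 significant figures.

u_lab = (0.8175 + 0.8889)/(1 + 0.8175×0.8889) = 1.7064/1.726676 = 0.9882573
γ = 1/√(1 − 0.9882573²) = 6.545

γ ≈ 6.545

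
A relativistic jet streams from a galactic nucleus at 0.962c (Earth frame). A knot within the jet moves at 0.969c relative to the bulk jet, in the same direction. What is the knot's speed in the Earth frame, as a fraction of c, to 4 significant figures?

u ≈ 0.9994c

Relativistic velocity addition: u = (u' + v)/(1 + u'v/c²)
= (0.969 + 0.962)/(1 + 0.969×0.962) = 1.931/1.93218 = 0.9994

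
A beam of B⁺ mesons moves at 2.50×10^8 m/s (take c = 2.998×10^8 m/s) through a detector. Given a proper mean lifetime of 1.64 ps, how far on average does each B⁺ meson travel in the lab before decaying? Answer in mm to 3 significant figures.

β = v/c = 2.50×10^8 / 2.998×10^8 = 0.83389
γ = 1/√(1 − 0.83389²) = 1.8118
Dilated lifetime: Δt = γτ₀ = 1.8118 × 1.64 ps = 2.9714 ps
d = vΔt = 0.83389c × 2.9714 ps = 2.5000×10^8 m/s × 2.9714×10^-12 s = 0.743 mm

d ≈ 0.743 mm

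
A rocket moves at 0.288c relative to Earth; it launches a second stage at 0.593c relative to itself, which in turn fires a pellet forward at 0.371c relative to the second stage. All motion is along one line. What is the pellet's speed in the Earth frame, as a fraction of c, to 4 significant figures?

Compose boost 2: (0.593 + 0.288)/(1 + 0.593×0.288) = 0.8810/1.17078 = 0.752487
Compose boost 3: (0.371 + 0.752487)/(1 + 0.371×0.752487) = 1.12349/1.27917 = 0.8783

u ≈ 0.8783c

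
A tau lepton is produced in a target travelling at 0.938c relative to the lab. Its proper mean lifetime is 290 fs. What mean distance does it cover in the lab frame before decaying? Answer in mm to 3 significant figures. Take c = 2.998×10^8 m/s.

d ≈ 0.235 mm

γ = 1/√(1 − 0.938²) = 2.8849
Dilated lifetime: Δt = γτ₀ = 2.8849 × 290 fs = 836.61 fs
d = vΔt = 0.938c × 836.61 fs = 2.8121×10^8 m/s × 8.3661×10^-13 s = 0.235 mm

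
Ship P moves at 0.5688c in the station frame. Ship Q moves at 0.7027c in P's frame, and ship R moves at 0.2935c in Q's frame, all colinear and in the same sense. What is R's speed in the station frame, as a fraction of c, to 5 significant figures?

Compose boost 2: (0.7027 + 0.5688)/(1 + 0.7027×0.5688) = 1.2715/1.399696 = 0.9084117
Compose boost 3: (0.2935 + 0.9084117)/(1 + 0.2935×0.9084117) = 1.201912/1.266619 = 0.94891

u ≈ 0.94891c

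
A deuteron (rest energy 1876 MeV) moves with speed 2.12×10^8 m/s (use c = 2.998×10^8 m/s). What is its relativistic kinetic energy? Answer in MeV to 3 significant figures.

β = v/c = 2.12×10^8 / 2.998×10^8 = 0.70714
γ = 1/√(1 − 0.70714²) = 1.4143
K = (γ − 1)m₀c² = (1.4143 − 1) × 1876 MeV = 0.41428 × 1876 MeV = 777 MeV

K ≈ 777 MeV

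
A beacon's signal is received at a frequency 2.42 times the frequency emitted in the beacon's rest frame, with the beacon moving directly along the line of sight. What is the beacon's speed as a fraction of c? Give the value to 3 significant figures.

β ≈ 0.708

f_obs/f_src = √((1+β)/(1−β)) = 2.42  ⇒  (1+β)/(1−β) = 5.8564
β = |1 − D²|/(1 + D²) = |1 − 5.8564|/(1 + 5.8564) = 0.708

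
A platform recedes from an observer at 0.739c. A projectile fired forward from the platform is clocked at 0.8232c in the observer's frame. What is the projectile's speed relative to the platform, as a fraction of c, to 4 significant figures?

Inverse velocity addition: u' = (u − v)/(1 − uv/c²)
= (0.8232 − 0.739)/(1 − 0.8232×0.739) = 0.08420/0.391655 = 0.2150

u' ≈ 0.2150c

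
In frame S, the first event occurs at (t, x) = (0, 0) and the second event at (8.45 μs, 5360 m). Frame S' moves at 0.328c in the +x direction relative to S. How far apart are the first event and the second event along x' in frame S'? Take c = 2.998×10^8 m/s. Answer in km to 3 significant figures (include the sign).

γ = 1/√(1 − 0.328²) = 1.0586
Δx' = γ(Δx − vΔt) = 1.0586 × (5360 m − 0.328×(2.998×10^8 m/s)×8.45×10^-6 s)
= 1.0586 × (4529.1 m) = 4.79 km

Δx' ≈ 4.79 km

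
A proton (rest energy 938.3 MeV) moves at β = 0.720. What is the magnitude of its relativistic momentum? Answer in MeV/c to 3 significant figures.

p ≈ 973 MeV/c

γ = 1/√(1 − 0.720²) = 1.4410
p = γβm₀c = 1.4410 × 0.720 × 938.3 MeV/c = 973 MeV/c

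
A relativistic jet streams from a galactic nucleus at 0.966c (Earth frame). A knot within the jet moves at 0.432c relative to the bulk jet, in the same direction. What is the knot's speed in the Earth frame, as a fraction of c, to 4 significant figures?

u ≈ 0.9864c

Relativistic velocity addition: u = (u' + v)/(1 + u'v/c²)
= (0.432 + 0.966)/(1 + 0.432×0.966) = 1.398/1.41731 = 0.9864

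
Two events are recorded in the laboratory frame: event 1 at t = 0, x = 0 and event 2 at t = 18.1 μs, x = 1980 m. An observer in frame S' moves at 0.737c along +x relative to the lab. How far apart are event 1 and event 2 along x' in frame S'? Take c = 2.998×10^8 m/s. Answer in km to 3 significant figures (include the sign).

Δx' ≈ -2.99 km

γ = 1/√(1 − 0.737²) = 1.4795
Δx' = γ(Δx − vΔt) = 1.4795 × (1980 m − 0.737×(2.998×10^8 m/s)×18.1×10^-6 s)
= 1.4795 × (-2019.2 m) = -2.99 km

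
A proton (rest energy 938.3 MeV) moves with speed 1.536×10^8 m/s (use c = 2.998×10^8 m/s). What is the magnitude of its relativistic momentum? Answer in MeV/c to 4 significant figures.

p ≈ 559.8 MeV/c

β = v/c = 1.536×10^8 / 2.998×10^8 = 0.512342
γ = 1/√(1 − 0.512342²) = 1.16444
p = γβm₀c = 1.16444 × 0.512342 × 938.3 MeV/c = 559.8 MeV/c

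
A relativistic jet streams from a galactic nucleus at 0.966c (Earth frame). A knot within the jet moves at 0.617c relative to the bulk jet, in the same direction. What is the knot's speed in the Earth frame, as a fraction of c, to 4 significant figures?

u ≈ 0.9918c

Relativistic velocity addition: u = (u' + v)/(1 + u'v/c²)
= (0.617 + 0.966)/(1 + 0.617×0.966) = 1.583/1.59602 = 0.9918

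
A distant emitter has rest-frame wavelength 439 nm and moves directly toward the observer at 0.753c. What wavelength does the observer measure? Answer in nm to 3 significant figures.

λ_obs ≈ 165 nm

Relativistic Doppler: λ_obs = λ_src √((1−β)/(1+β))
= 439 × √(0.24700/1.7530) = 439 × 0.37537 = 165 nm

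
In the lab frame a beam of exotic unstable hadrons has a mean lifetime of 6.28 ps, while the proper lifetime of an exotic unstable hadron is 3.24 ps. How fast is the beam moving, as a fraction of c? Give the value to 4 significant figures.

β ≈ 0.8566

γ = Δt/τ₀ = 6.28/3.24 = 1.93827
β = √(1 − 1/γ²) = √(1 − 1/1.93827²) = 0.8566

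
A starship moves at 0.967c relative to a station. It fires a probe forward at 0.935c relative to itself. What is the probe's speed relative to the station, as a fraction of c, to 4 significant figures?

Relativistic velocity addition: u = (u' + v)/(1 + u'v/c²)
= (0.935 + 0.967)/(1 + 0.935×0.967) = 1.902/1.90414 = 0.9989

u ≈ 0.9989c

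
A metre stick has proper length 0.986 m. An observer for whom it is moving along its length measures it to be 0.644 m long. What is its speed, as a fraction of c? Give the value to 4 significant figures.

β ≈ 0.7572

γ = L₀/L = 0.986/0.644 = 1.53106
β = √(1 − 1/γ²) = 0.7572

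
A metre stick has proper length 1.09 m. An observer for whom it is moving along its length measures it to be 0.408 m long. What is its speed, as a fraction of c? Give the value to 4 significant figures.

γ = L₀/L = 1.09/0.408 = 2.67157
β = √(1 − 1/γ²) = 0.9273

β ≈ 0.9273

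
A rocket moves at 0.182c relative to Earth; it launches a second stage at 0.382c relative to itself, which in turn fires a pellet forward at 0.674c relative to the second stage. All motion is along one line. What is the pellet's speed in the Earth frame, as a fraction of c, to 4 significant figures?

Compose boost 2: (0.382 + 0.182)/(1 + 0.382×0.182) = 0.5640/1.06952 = 0.527337
Compose boost 3: (0.674 + 0.527337)/(1 + 0.674×0.527337) = 1.20134/1.35543 = 0.8863

u ≈ 0.8863c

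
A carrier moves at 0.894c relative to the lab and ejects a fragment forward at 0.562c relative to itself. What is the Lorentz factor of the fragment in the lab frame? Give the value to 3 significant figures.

γ ≈ 4.05

u_lab = (0.562 + 0.894)/(1 + 0.562×0.894) = 1.456/1.50243 = 0.969098
γ = 1/√(1 − 0.969098²) = 4.05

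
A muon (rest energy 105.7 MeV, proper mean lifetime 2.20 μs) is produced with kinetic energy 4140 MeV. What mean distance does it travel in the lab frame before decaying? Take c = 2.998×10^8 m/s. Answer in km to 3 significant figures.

γ = 1 + K/(m₀c²) = 1 + 4140/105.7 = 40.167
β = √(1 − 1/γ²) = 0.99969
Dilated lifetime: γτ₀ = 40.167 × 2.20 μs = 88.368 μs
d = βc·γτ₀ = 0.99969 × (2.998×10^8 m/s) × 8.8368×10^-5 s = 26.5 km

d ≈ 26.5 km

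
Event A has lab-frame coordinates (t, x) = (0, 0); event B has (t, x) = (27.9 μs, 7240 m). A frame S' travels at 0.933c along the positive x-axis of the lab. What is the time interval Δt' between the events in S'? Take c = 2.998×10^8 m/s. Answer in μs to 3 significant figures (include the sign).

γ = 1/√(1 − 0.933²) = 2.7787
Δt' = γ(Δt − vΔx/c²) = 2.7787 × (27.9 μs − 0.933×7240 m / (2.998×10^8 m/s))
= 2.7787 × (5.3686 μs) = 14.9 μs

Δt' ≈ 14.9 μs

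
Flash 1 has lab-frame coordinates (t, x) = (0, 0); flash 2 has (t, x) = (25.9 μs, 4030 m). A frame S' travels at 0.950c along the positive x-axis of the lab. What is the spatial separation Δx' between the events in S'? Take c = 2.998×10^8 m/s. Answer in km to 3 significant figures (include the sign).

γ = 1/√(1 − 0.950²) = 3.2026
Δx' = γ(Δx − vΔt) = 3.2026 × (4030 m − 0.950×(2.998×10^8 m/s)×25.9×10^-6 s)
= 3.2026 × (-3346.6 m) = -10.7 km

Δx' ≈ -10.7 km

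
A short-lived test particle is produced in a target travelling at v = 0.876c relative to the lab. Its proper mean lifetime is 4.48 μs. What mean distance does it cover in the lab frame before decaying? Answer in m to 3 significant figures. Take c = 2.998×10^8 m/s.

γ = 1/√(1 − 0.876²) = 2.0734
Dilated lifetime: Δt = γτ₀ = 2.0734 × 4.48 μs = 9.2886 μs
d = vΔt = 0.876c × 9.2886 μs = 2.6262×10^8 m/s × 9.2886×10^-6 s = 2440 m

d ≈ 2440 m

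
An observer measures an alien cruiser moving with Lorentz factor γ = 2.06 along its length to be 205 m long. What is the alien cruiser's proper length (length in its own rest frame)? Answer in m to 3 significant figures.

γ = 2.06 (given)
L₀ = γL = 2.06 × 205 = 422 m

L₀ ≈ 422 m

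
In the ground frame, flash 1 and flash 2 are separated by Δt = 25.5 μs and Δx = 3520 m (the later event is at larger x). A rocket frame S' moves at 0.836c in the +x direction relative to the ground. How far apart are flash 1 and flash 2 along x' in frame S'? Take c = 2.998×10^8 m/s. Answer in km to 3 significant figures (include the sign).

γ = 1/√(1 − 0.836²) = 1.8224
Δx' = γ(Δx − vΔt) = 1.8224 × (3520 m − 0.836×(2.998×10^8 m/s)×25.5×10^-6 s)
= 1.8224 × (-2871.1 m) = -5.23 km

Δx' ≈ -5.23 km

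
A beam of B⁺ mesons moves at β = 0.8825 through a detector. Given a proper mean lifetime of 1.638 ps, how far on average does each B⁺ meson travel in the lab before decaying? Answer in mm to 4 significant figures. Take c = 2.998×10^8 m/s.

γ = 1/√(1 − 0.8825²) = 2.12625
Dilated lifetime: Δt = γτ₀ = 2.12625 × 1.638 ps = 3.48279 ps
d = vΔt = 0.8825c × 3.48279 ps = 2.64574×10^8 m/s × 3.48279×10^-12 s = 0.9215 mm

d ≈ 0.9215 mm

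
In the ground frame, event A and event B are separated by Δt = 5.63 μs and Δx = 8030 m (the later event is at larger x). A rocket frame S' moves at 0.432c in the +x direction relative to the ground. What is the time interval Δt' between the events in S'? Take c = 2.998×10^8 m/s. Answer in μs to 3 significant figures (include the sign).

γ = 1/√(1 − 0.432²) = 1.1088
Δt' = γ(Δt − vΔx/c²) = 1.1088 × (5.63 μs − 0.432×8030 m / (2.998×10^8 m/s))
= 1.1088 × (-5.9409 μs) = -6.59 μs

Δt' ≈ -6.59 μs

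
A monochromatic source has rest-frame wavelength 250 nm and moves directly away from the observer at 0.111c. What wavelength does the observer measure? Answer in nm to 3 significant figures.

Relativistic Doppler: λ_obs = λ_src √((1+β)/(1−β))
= 250 × √(1.1110/0.88900) = 250 × 1.1179 = 279 nm

λ_obs ≈ 279 nm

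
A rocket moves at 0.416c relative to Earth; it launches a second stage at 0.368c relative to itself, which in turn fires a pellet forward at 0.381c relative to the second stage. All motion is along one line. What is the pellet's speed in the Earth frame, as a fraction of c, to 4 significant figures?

Compose boost 2: (0.368 + 0.416)/(1 + 0.368×0.416) = 0.7840/1.15309 = 0.679913
Compose boost 3: (0.381 + 0.679913)/(1 + 0.381×0.679913) = 1.06091/1.25905 = 0.8426

u ≈ 0.8426c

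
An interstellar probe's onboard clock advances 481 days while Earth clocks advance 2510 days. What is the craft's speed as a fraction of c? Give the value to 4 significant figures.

β ≈ 0.9815

γ = Δt/τ₀ = 2510/481 = 5.21830
β = √(1 − 1/γ²) = √(1 − 1/5.21830²) = 0.9815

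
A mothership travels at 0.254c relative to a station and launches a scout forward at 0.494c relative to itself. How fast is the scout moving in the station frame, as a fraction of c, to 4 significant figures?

Compose boost 2: (0.494 + 0.254)/(1 + 0.494×0.254) = 0.7480/1.12548 = 0.6646

u ≈ 0.6646c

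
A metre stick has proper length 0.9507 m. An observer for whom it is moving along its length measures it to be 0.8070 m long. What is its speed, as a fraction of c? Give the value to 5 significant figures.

β ≈ 0.52864

γ = L₀/L = 0.9507/0.8070 = 1.178067
β = √(1 − 1/γ²) = 0.52864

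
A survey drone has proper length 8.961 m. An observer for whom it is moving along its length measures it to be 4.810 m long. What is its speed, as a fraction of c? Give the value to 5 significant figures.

β ≈ 0.84373

γ = L₀/L = 8.961/4.810 = 1.862994
β = √(1 − 1/γ²) = 0.84373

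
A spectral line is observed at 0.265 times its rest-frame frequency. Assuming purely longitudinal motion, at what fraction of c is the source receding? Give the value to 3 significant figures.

β ≈ 0.869

f_obs/f_src = √((1−β)/(1+β)) = 0.265  ⇒  (1−β)/(1+β) = 0.070225
β = |1 − D²|/(1 + D²) = |1 − 0.070225|/(1 + 0.070225) = 0.869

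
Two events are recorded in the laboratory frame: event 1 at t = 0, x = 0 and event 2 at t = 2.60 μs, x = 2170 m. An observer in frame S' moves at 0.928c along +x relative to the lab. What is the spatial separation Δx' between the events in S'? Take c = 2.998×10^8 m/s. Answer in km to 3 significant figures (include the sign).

γ = 1/√(1 − 0.928²) = 2.6840
Δx' = γ(Δx − vΔt) = 2.6840 × (2170 m − 0.928×(2.998×10^8 m/s)×2.60×10^-6 s)
= 2.6840 × (1446.6 m) = 3.88 km

Δx' ≈ 3.88 km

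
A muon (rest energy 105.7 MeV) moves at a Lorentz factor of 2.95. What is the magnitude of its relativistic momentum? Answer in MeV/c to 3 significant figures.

β = √(1 − 1/γ²) = √(1 − 1/2.95²) = 0.94079
p = γβm₀c = 2.95 × 0.94079 × 105.7 MeV/c = 293 MeV/c

p ≈ 293 MeV/c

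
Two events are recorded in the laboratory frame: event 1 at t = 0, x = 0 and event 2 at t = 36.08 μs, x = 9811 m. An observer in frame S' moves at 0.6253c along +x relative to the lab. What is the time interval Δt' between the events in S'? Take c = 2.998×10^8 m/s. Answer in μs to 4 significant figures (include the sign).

γ = 1/√(1 − 0.6253²) = 1.28142
Δt' = γ(Δt − vΔx/c²) = 1.28142 × (36.08 μs − 0.6253×9811 m / (2.998×10^8 m/s))
= 1.28142 × (15.6170 μs) = 20.01 μs

Δt' ≈ 20.01 μs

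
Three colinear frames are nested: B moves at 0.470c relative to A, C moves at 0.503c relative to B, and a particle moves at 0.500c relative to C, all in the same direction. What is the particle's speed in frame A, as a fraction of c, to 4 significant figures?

u ≈ 0.9236c

Compose boost 2: (0.503 + 0.470)/(1 + 0.503×0.470) = 0.9730/1.23641 = 0.786956
Compose boost 3: (0.500 + 0.786956)/(1 + 0.500×0.786956) = 1.28696/1.39348 = 0.9236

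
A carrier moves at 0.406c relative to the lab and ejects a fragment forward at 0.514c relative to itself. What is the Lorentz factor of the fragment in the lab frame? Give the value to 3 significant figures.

u_lab = (0.514 + 0.406)/(1 + 0.514×0.406) = 0.9200/1.20868 = 0.761158
γ = 1/√(1 − 0.761158²) = 1.54

γ ≈ 1.54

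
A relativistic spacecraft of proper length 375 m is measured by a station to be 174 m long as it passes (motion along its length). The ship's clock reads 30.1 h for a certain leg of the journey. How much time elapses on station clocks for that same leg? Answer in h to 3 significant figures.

Δt ≈ 64.9 h

Length contraction ⇒ γ = L₀/L = 375/174 = 2.1552
Time dilation: Δt = γτ₀ = 2.1552 × 30.1 h = 64.9 h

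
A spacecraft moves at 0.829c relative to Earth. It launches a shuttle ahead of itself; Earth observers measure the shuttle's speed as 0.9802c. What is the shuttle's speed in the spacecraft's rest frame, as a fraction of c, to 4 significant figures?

Inverse velocity addition: u' = (u − v)/(1 − uv/c²)
= (0.9802 − 0.829)/(1 − 0.9802×0.829) = 0.1512/0.187414 = 0.8068

u' ≈ 0.8068c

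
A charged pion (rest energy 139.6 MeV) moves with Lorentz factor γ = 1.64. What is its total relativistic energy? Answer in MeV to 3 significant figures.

γ = 1.64 (given)
E = γm₀c² = 1.64 × 139.6 MeV = 229 MeV

E ≈ 229 MeV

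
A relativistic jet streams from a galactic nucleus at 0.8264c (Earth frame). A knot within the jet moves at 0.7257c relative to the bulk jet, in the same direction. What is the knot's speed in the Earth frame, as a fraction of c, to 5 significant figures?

u ≈ 0.97023c

Relativistic velocity addition: u = (u' + v)/(1 + u'v/c²)
= (0.7257 + 0.8264)/(1 + 0.7257×0.8264) = 1.5521/1.599718 = 0.97023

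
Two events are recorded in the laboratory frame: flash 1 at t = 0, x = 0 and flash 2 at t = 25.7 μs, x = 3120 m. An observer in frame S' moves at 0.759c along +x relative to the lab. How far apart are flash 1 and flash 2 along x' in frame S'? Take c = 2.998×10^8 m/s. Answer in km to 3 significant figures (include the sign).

γ = 1/√(1 − 0.759²) = 1.5359
Δx' = γ(Δx − vΔt) = 1.5359 × (3120 m − 0.759×(2.998×10^8 m/s)×25.7×10^-6 s)
= 1.5359 × (-2728.0 m) = -4.19 km

Δx' ≈ -4.19 km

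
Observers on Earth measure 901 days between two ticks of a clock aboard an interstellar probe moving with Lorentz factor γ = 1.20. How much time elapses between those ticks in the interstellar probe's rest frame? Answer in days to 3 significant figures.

τ₀ ≈ 751 days

γ = 1.20 (given)
Proper time: τ₀ = Δt/γ = 901/1.20 = 751 days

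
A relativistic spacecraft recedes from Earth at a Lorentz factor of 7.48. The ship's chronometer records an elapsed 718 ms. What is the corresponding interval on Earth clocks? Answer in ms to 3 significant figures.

Δt ≈ 5370 ms

γ = 7.48 (given)
Time dilation: Δt = γτ₀ = 7.48 × 718 ms = 5370 ms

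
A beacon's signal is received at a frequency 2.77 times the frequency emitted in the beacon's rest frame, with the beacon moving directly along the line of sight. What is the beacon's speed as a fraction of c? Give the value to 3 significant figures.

β ≈ 0.769

f_obs/f_src = √((1+β)/(1−β)) = 2.77  ⇒  (1+β)/(1−β) = 7.6729
β = |1 − D²|/(1 + D²) = |1 − 7.6729|/(1 + 7.6729) = 0.769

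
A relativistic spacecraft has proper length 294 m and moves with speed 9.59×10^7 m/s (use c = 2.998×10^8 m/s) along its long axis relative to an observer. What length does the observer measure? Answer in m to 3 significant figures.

L ≈ 279 m

β = v/c = 9.59×10^7 / 2.998×10^8 = 0.31988
γ = 1/√(1 − 0.31988²) = 1.0555
Length contraction: L = L₀/γ = 294/1.0555 = 279 m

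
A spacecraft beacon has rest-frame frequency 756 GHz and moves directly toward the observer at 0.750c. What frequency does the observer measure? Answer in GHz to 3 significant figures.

f_obs ≈ 2000 GHz

Relativistic Doppler: f_obs = f_src √((1+β)/(1−β))
= 756 × √(1.7500/0.25000) = 756 × 2.6458 = 2000 GHz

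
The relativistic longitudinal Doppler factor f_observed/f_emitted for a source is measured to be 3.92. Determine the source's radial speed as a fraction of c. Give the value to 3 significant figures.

f_obs/f_src = √((1+β)/(1−β)) = 3.92  ⇒  (1+β)/(1−β) = 15.366
β = |1 − D²|/(1 + D²) = |1 − 15.366|/(1 + 15.366) = 0.878

β ≈ 0.878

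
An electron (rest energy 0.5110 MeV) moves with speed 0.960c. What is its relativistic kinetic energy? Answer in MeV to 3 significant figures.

γ = 1/√(1 − 0.960²) = 3.5714
K = (γ − 1)m₀c² = (3.5714 − 1) × 0.5110 MeV = 2.5714 × 0.5110 MeV = 1.31 MeV

K ≈ 1.31 MeV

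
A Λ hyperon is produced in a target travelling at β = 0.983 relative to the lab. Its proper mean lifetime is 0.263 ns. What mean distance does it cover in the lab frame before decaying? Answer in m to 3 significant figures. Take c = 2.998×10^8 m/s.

γ = 1/√(1 − 0.983²) = 5.4465
Dilated lifetime: Δt = γτ₀ = 5.4465 × 0.263 ns = 1.4324 ns
d = vΔt = 0.983c × 1.4324 ns = 2.9470×10^8 m/s × 1.4324×10^-9 s = 0.422 m

d ≈ 0.422 m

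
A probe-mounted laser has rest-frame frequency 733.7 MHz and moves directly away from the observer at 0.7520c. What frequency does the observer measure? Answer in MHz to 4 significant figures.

Relativistic Doppler: f_obs = f_src √((1−β)/(1+β))
= 733.7 × √(0.248000/1.75200) = 733.7 × 0.376235 = 276.0 MHz

f_obs ≈ 276.0 MHz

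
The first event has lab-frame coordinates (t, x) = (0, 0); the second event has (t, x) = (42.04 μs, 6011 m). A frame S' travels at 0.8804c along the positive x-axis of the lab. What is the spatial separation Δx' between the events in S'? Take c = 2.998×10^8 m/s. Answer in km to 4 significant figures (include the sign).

γ = 1/√(1 − 0.8804²) = 2.10867
Δx' = γ(Δx − vΔt) = 2.10867 × (6011 m − 0.8804×(2.998×10^8 m/s)×42.04×10^-6 s)
= 2.10867 × (-5085.20 m) = -10.72 km

Δx' ≈ -10.72 km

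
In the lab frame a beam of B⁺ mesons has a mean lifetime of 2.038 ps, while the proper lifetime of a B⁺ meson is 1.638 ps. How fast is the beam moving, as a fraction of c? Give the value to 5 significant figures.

β ≈ 0.59500

γ = Δt/τ₀ = 2.038/1.638 = 1.244200
β = √(1 − 1/γ²) = √(1 − 1/1.244200²) = 0.59500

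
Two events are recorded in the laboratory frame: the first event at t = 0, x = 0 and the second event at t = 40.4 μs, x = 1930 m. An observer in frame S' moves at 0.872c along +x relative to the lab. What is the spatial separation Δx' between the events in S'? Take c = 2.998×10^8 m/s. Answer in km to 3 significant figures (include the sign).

Δx' ≈ -17.6 km

γ = 1/√(1 − 0.872²) = 2.0429
Δx' = γ(Δx − vΔt) = 2.0429 × (1930 m − 0.872×(2.998×10^8 m/s)×40.4×10^-6 s)
= 2.0429 × (-8631.6 m) = -17.6 km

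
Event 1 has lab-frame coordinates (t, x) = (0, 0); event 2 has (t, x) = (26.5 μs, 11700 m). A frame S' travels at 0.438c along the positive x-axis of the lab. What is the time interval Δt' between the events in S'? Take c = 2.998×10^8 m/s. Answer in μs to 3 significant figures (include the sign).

γ = 1/√(1 − 0.438²) = 1.1124
Δt' = γ(Δt − vΔx/c²) = 1.1124 × (26.5 μs − 0.438×11700 m / (2.998×10^8 m/s))
= 1.1124 × (9.4066 μs) = 10.5 μs

Δt' ≈ 10.5 μs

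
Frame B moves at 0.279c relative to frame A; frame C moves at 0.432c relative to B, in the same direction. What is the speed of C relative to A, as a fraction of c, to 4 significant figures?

Compose boost 2: (0.432 + 0.279)/(1 + 0.432×0.279) = 0.7110/1.12053 = 0.6345

u ≈ 0.6345c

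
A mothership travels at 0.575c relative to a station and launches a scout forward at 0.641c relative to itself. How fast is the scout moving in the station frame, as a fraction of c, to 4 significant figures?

Compose boost 2: (0.641 + 0.575)/(1 + 0.641×0.575) = 1.216/1.36857 = 0.8885

u ≈ 0.8885c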